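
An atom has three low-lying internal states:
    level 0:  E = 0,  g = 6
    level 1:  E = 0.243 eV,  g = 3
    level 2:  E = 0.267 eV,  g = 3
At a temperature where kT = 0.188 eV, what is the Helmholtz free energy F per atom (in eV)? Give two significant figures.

Eᵢ/kT = 0, 1.293, 1.420.
Z = Σ gᵢe^(−Eᵢ/kT) = 6·e^(−0) + 3·e^(−1.293) + 3·e^(−1.420) = 6.000 + 0.8233 + 0.7251 = 7.548.
F = −kT ln Z = −0.188 × ln(7.548) = −0.188 × 2.021 = -0.38 eV.

-0.38 eV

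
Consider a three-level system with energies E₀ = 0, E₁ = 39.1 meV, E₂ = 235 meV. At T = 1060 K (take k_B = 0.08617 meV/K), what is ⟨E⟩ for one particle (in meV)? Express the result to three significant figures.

k_BT = 0.08617 × 1060 K = 91.340 meV.
Eᵢ/kT = 0, 0.42807, 2.5728.
Z = Σ e^(−Eᵢ/kT) = e^(−0) + e^(−0.42807) + e^(−2.5728) = 1.0000 + 0.65177 + 0.076322 = 1.7281.
⟨E⟩ = Σ Eᵢ e^(−Eᵢ/kT) / Z = (0·1.0000 + 39.1·0.65177 + 235·0.076322) / 1.7281 = 25.1 meV.

25.1 meV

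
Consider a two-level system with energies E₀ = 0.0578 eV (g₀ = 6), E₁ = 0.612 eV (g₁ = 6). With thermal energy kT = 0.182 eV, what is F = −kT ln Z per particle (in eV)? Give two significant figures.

Eᵢ/kT = 0.3176, 3.363.
Z = Σ gᵢe^(−Eᵢ/kT) = 6·e^(−0.3176) + 6·e^(−3.363) = 4.367 + 0.2078 = 4.575.
F = −kT ln Z = −0.182 × ln(4.575) = −0.182 × 1.521 = -0.28 eV.

-0.28 eV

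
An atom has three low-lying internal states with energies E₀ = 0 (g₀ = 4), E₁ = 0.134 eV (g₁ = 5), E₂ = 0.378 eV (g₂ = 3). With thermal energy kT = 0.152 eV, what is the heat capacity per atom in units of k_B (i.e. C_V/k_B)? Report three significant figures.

Eᵢ/kT = 0, 0.88158, 2.4868.
Z = Σ gᵢe^(−Eᵢ/kT) = 4·e^(−0) + 5·e^(−0.88158) + 3·e^(−2.4868) = 4.0000 + 2.0706 + 0.24953 = 6.3201.
⟨E⟩ = 0.058825 eV, ⟨E²⟩ = 0.011524 eV².
C_V/k_B = (⟨E²⟩ − ⟨E⟩²)/(kT)² = (0.011524 − 0.0034604)/0.023104 = 0.349.

0.349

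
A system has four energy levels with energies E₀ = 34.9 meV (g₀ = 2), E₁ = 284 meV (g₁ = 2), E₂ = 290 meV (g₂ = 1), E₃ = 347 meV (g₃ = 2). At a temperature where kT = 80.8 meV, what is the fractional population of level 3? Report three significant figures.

Eᵢ/kT = 0.43193, 3.5149, 3.5891, 4.2946.
Z = Σ gᵢe^(−Eᵢ/kT) = 2·e^(−0.43193) + 2·e^(−3.5149) + 1·e^(−3.5891) + 2·e^(−4.2946) = 1.2985 + 0.059502 + 0.027623 + 0.027284 = 1.4129.
P₃ = g₃ e^(−E₃/kT) / Z = 0.027284/1.4129 = 0.0193.

0.0193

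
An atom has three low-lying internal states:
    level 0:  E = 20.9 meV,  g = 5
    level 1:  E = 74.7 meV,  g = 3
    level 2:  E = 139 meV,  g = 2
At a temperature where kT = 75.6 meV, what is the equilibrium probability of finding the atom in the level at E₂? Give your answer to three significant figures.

Eᵢ/kT = 0.27646, 0.98810, 1.8386.
Z = Σ gᵢe^(−Eᵢ/kT) = 5·e^(−0.27646) + 3·e^(−0.98810) + 2·e^(−1.8386) = 3.7923 + 1.1169 + 0.31808 = 5.2273.
P₂ = g₂ e^(−E₂/kT) / Z = 0.31808/5.2273 = 0.0608.

0.0608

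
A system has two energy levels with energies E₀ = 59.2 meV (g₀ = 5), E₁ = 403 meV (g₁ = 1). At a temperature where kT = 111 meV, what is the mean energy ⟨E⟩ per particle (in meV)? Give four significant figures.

62.28 meV

Eᵢ/kT = 0.533333, 3.63063.
Z = Σ gᵢe^(−Eᵢ/kT) = 5·e^(−0.533333) + 1·e^(−3.63063) = 2.93323 + 0.0264995 = 2.95973.
⟨E⟩ = Σ Eᵢ gᵢe^(−Eᵢ/kT) / Z = (59.2·2.93323 + 403·0.0264995) / 2.95973 = 62.28 meV.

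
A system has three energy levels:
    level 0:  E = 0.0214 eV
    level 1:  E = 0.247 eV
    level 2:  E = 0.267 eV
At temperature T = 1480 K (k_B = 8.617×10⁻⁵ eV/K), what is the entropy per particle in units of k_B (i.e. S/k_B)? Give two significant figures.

k_BT = 8.617×10⁻⁵ × 1480 K = 0.1275 eV.
Eᵢ/kT = 0.1678, 1.937, 2.094.
Z = Σ e^(−Eᵢ/kT) = e^(−0.1678) + e^(−1.937) + e^(−2.094) = 0.8455 + 0.1441 + 0.1232 = 1.113.
⟨E⟩ = Σ EᵢPᵢ = 0.07779 eV.
S/k_B = ln Z + ⟨E⟩/kT = ln(1.113) + 0.07779/0.1275 = 0.1071 + 0.6101 = 0.72.

0.72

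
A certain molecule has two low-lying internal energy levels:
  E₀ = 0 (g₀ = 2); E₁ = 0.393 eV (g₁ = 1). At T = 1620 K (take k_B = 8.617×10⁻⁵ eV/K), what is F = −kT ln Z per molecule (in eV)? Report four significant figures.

-0.1009 eV

k_BT = 8.617×10⁻⁵ × 1620 K = 0.139595 eV.
Eᵢ/kT = 0, 2.81529.
Z = Σ gᵢe^(−Eᵢ/kT) = 2·e^(−0) + 1·e^(−2.81529) = 2.00000 + 0.0598873 = 2.05989.
F = −kT ln Z = −0.139595 × ln(2.05989) = −0.139595 × 0.722653 = -0.1009 eV.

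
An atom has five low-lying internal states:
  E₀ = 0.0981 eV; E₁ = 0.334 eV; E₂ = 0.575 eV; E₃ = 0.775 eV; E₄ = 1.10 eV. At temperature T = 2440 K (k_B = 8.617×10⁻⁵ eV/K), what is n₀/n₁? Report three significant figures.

k_BT = 8.617×10⁻⁵ × 2440 K = 0.21025 eV.
n₀/n₁ = exp[−(E₀−E₁)/kT] = exp(−(-0.2359 eV)/(0.21025 eV)) = exp(1.1220) = 3.07.

3.07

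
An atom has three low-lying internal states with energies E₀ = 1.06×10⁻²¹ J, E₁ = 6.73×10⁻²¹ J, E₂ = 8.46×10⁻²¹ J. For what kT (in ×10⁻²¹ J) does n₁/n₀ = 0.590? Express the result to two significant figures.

11 ×10⁻²¹ J

n₁/n₀ = exp[−(E₁−E₀)/kT] = 0.590.
⇒ (E₁−E₀)/kT = ln(1/0.590) = ln(1.695) = 0.5277.
kT = 5.67 ×10⁻²¹ J / 0.5277 = 11 ×10⁻²¹ J.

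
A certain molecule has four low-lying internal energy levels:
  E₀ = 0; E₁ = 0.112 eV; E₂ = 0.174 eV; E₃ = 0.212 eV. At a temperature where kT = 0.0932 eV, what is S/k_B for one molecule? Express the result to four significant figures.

1.011

Eᵢ/kT = 0, 1.20172, 1.86695, 2.27468.
Z = Σ e^(−Eᵢ/kT) = e^(−0) + e^(−1.20172) + e^(−1.86695) + e^(−2.27468) = 1.00000 + 0.300677 + 0.154594 + 0.102830 = 1.55810.
⟨E⟩ = Σ EᵢPᵢ = 0.0528690 eV.
S/k_B = ln Z + ⟨E⟩/kT = ln(1.55810) + 0.0528690/0.0932 = 0.443467 + 0.567264 = 1.011.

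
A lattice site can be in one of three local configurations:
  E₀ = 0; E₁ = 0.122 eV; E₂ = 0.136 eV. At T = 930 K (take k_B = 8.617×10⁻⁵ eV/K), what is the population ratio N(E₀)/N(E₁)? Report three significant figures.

k_BT = 8.617×10⁻⁵ × 930 K = 0.080138 eV.
n₀/n₁ = exp[−(E₀−E₁)/kT] = exp(−(-0.122 eV)/(0.080138 eV)) = exp(1.5224) = 4.58.

4.58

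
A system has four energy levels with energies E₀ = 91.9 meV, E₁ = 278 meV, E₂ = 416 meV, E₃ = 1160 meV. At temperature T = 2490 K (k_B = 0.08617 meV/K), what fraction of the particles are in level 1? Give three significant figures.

0.255

k_BT = 0.08617 × 2490 K = 214.56 meV.
Eᵢ/kT = 0.42832, 1.2957, 1.9389, 5.4064.
Z = Σ e^(−Eᵢ/kT) = e^(−0.42832) + e^(−1.2957) + e^(−1.9389) + e^(−5.4064) = 0.65160 + 0.27371 + 0.14386 + 0.0044878 = 1.0737.
P₁ = e^(−E₁/kT) / Z = 0.27371/1.0737 = 0.255.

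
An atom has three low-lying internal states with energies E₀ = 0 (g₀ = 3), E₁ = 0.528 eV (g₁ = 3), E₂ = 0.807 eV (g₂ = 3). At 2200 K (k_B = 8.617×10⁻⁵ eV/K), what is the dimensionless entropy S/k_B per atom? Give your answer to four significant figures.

k_BT = 8.617×10⁻⁵ × 2200 K = 0.189574 eV.
Eᵢ/kT = 0, 2.78519, 4.25691.
Z = Σ gᵢe^(−Eᵢ/kT) = 3·e^(−0) + 3·e^(−2.78519) + 3·e^(−4.25691) = 3.00000 + 0.185152 + 0.0424980 = 3.22765.
⟨E⟩ = Σ EᵢPᵢ = 0.0409140 eV.
S/k_B = ln Z + ⟨E⟩/kT = ln(3.22765) + 0.0409140/0.189574 = 1.17175 + 0.215821 = 1.388.

1.388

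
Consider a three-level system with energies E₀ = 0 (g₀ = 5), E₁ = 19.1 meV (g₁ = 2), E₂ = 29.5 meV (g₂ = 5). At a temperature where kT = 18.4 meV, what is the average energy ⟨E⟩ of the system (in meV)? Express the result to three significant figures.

6.44 meV

Eᵢ/kT = 0, 1.0380, 1.6033.
Z = Σ gᵢe^(−Eᵢ/kT) = 5·e^(−0) + 2·e^(−1.0380) + 5·e^(−1.6033) = 5.0000 + 0.70832 + 1.0062 = 6.7145.
⟨E⟩ = Σ Eᵢ gᵢe^(−Eᵢ/kT) / Z = (0·5.0000 + 19.1·0.70832 + 29.5·1.0062) / 6.7145 = 6.44 meV.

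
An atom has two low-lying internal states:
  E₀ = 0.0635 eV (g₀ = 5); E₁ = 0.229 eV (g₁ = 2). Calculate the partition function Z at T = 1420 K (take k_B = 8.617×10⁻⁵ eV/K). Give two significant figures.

k_BT = 8.617×10⁻⁵ × 1420 K = 0.1224 eV.
Eᵢ/kT = 0.5188, 1.871.
Z = Σ gᵢe^(−Eᵢ/kT) = 5·e^(−0.5188) + 2·e^(−1.871) = 2.976 + 0.3079 = 3.284.

Z = 3.3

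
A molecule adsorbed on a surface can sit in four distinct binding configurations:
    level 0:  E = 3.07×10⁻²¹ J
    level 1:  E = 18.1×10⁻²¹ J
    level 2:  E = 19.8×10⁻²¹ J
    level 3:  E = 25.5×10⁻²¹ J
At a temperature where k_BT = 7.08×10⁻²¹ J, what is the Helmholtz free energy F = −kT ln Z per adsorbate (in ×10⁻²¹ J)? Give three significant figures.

Eᵢ/kT = 0.43362, 2.5565, 2.7966, 3.6017.
Z = Σ e^(−Eᵢ/kT) = e^(−0.43362) + e^(−2.5565) + e^(−2.7966) + e^(−3.6017) = 0.64816 + 0.077576 + 0.061017 + 0.027277 = 0.81403.
F = −kT ln Z = −7.08 × ln(0.81403) = −7.08 × -0.20576 = 1.46 ×10⁻²¹ J.

1.46 ×10⁻²¹ J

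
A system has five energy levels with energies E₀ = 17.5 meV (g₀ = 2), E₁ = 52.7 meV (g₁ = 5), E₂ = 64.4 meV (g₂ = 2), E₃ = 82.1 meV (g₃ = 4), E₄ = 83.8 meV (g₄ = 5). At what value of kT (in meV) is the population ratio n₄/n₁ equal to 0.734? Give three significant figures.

101 meV

n₄/n₁ = (g₄/g₁) exp[−(E₄−E₁)/kT] = 0.734.
⇒ (E₄−E₁)/kT = ln((5/5)/0.734) = ln(1.3624) = 0.30925.
kT = 31.1 meV / 0.30925 = 101 meV.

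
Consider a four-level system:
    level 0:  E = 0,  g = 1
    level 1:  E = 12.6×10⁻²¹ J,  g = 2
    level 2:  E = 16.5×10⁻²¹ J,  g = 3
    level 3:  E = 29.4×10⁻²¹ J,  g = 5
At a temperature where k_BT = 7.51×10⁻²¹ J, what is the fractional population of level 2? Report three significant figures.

0.185

Eᵢ/kT = 0, 1.6778, 2.1971, 3.9148.
Z = Σ gᵢe^(−Eᵢ/kT) = 1·e^(−0) + 2·e^(−1.6778) + 3·e^(−2.1971) + 5·e^(−3.9148) = 1.0000 + 0.37357 + 0.33337 + 0.099723 = 1.8067.
P₂ = g₂ e^(−E₂/kT) / Z = 0.33337/1.8067 = 0.185.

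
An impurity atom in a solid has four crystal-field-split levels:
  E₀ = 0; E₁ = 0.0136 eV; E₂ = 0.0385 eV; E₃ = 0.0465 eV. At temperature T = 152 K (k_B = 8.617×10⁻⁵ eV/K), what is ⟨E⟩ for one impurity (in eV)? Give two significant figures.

k_BT = 8.617×10⁻⁵ × 152 K = 0.01310 eV.
Eᵢ/kT = 0, 1.038, 2.939, 3.550.
Z = Σ e^(−Eᵢ/kT) = e^(−0) + e^(−1.038) + e^(−2.939) + e^(−3.550) = 1.000 + 0.3542 + 0.05292 + 0.02872 = 1.436.
⟨E⟩ = Σ Eᵢ e^(−Eᵢ/kT) / Z = (0·1.000 + 0.0136·0.3542 + 0.0385·0.05292 + 0.0465·0.02872) / 1.436 = 0.0057 eV.

0.0057 eV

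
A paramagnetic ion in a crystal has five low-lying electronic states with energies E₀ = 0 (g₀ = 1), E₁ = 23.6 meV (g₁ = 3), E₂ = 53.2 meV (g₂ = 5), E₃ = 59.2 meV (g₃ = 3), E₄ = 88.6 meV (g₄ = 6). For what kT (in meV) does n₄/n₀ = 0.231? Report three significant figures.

n₄/n₀ = (g₄/g₀) exp[−(E₄−E₀)/kT] = 0.231.
⇒ (E₄−E₀)/kT = ln((6/1)/0.231) = ln(25.974) = 3.2571.
kT = 88.6 meV / 3.2571 = 27.2 meV.

27.2 meV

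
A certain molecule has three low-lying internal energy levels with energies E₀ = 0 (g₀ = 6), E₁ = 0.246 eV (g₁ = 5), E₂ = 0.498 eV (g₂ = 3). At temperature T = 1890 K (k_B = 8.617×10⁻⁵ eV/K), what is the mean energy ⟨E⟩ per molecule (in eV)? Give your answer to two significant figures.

0.047 eV

k_BT = 8.617×10⁻⁵ × 1890 K = 0.1629 eV.
Eᵢ/kT = 0, 1.510, 3.057.
Z = Σ gᵢe^(−Eᵢ/kT) = 6·e^(−0) + 5·e^(−1.510) + 3·e^(−3.057) = 6.000 + 1.105 + 0.1411 = 7.246.
⟨E⟩ = Σ Eᵢ gᵢe^(−Eᵢ/kT) / Z = (0·6.000 + 0.246·1.105 + 0.498·0.1411) / 7.246 = 0.047 eV.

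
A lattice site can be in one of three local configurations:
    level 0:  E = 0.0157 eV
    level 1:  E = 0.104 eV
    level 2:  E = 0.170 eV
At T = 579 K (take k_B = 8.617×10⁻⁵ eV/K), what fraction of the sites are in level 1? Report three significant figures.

k_BT = 8.617×10⁻⁵ × 579 K = 0.049892 eV.
Eᵢ/kT = 0.31468, 2.0845, 3.4074.
Z = Σ e^(−Eᵢ/kT) = e^(−0.31468) + e^(−2.0845) + e^(−3.4074) = 0.73002 + 0.12437 + 0.033127 = 0.88752.
P₁ = e^(−E₁/kT) / Z = 0.12437/0.88752 = 0.140.

0.140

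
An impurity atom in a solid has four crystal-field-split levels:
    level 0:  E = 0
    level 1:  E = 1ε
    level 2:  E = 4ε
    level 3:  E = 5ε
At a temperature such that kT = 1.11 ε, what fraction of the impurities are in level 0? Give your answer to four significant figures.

Eᵢ/kT = 0, 0.900901, 3.60360, 4.50450.
Z = Σ e^(−Eᵢ/kT) = e^(−0) + e^(−0.900901) + e^(−3.60360) + e^(−4.50450) = 1.00000 + 0.406204 + 0.0272255 + 0.0110591 = 1.44449.
P₀ = e^(−E₀/kT) / Z = 1.00000/1.44449 = 0.6923.

0.6923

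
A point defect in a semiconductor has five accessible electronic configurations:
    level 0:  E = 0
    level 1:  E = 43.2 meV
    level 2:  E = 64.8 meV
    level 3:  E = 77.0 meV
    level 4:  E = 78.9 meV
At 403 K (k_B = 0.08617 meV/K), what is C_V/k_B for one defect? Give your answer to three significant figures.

0.780

k_BT = 0.08617 × 403 K = 34.727 meV.
Eᵢ/kT = 0, 1.2440, 1.8660, 2.2173, 2.2720.
Z = Σ e^(−Eᵢ/kT) = e^(−0) + e^(−1.2440) + e^(−1.8660) + e^(−2.2173) + e^(−2.2720) = 1.0000 + 0.28823 + 0.15474 + 0.10890 + 0.10311 = 1.6550.
⟨E⟩ = 23.565 meV, ⟨E²⟩ = 1495.6 meV².
C_V/k_B = (⟨E²⟩ − ⟨E⟩²)/(kT)² = (1495.6 − 555.31)/1206.0 = 0.780.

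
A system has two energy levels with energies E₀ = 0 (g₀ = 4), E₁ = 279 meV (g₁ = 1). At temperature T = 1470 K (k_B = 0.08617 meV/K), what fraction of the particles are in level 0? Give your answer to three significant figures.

k_BT = 0.08617 × 1470 K = 126.67 meV.
Eᵢ/kT = 0, 2.2026.
Z = Σ gᵢe^(−Eᵢ/kT) = 4·e^(−0) + 1·e^(−2.2026) = 4.0000 + 0.11052 = 4.1105.
P₀ = g₀ e^(−E₀/kT) / Z = 4.0000/4.1105 = 0.973.

0.973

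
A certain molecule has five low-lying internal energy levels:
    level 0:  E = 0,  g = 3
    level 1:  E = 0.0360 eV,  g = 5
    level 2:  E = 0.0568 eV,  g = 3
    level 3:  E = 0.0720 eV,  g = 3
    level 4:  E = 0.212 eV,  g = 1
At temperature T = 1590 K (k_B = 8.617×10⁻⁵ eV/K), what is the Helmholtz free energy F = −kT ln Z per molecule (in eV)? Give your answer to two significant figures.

-0.33 eV

k_BT = 8.617×10⁻⁵ × 1590 K = 0.1370 eV.
Eᵢ/kT = 0, 0.2628, 0.4146, 0.5255, 1.547.
Z = Σ gᵢe^(−Eᵢ/kT) = 3·e^(−0) + 5·e^(−0.2628) + 3·e^(−0.4146) + 3·e^(−0.5255) + 1·e^(−1.547) = 3.000 + 3.844 + 1.982 + 1.774 + 0.2129 = 10.81.
F = −kT ln Z = −0.1370 × ln(10.81) = −0.1370 × 2.380 = -0.33 eV.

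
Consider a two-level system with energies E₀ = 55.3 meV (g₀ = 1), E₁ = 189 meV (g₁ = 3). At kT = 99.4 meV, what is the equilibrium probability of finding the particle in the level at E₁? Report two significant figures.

0.44

Eᵢ/kT = 0.5563, 1.901.
Z = Σ gᵢe^(−Eᵢ/kT) = 1·e^(−0.5563) + 3·e^(−1.901) = 0.5733 + 0.4483 = 1.022.
P₁ = g₁ e^(−E₁/kT) / Z = 0.4483/1.022 = 0.44.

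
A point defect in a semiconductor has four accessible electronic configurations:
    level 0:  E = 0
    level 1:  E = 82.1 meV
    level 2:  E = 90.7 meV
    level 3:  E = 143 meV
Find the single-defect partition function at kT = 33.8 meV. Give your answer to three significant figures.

Z = 1.17

Eᵢ/kT = 0, 2.4290, 2.6834, 4.2308.
Z = Σ e^(−Eᵢ/kT) = e^(−0) + e^(−2.4290) + e^(−2.6834) + e^(−4.2308) = 1.0000 + 0.088125 + 0.068330 + 0.014541 = 1.1710.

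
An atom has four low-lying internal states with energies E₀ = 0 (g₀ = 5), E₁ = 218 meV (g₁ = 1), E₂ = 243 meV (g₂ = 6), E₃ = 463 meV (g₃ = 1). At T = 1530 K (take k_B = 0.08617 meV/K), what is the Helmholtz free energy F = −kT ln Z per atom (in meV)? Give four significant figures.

-239.9 meV

k_BT = 0.08617 × 1530 K = 131.840 meV.
Eᵢ/kT = 0, 1.65352, 1.84314, 3.51183.
Z = Σ gᵢe^(−Eᵢ/kT) = 5·e^(−0) + 1·e^(−1.65352) + 6·e^(−1.84314) + 1·e^(−3.51183) = 5.00000 + 0.191375 + 0.949917 + 0.0298423 = 6.17113.
F = −kT ln Z = −131.840 × ln(6.17113) = −131.840 × 1.81988 = -239.9 meV.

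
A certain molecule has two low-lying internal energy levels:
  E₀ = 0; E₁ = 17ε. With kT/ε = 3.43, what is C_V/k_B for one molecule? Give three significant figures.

Eᵢ/kT = 0, 4.9563.
Z = Σ e^(−Eᵢ/kT) = e^(−0) + e^(−4.9563) = 1.0000 + 0.0070389 = 1.0070.
⟨E⟩ = 0.11883 ε, ⟨E²⟩ = 2.0201 ε².
C_V/k_B = (⟨E²⟩ − ⟨E⟩²)/(kT)² = (2.0201 − 0.014121)/11.765 = 0.171.

0.171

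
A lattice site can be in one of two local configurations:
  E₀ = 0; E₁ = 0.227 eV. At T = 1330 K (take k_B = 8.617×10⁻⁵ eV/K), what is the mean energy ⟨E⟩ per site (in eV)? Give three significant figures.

k_BT = 8.617×10⁻⁵ × 1330 K = 0.11461 eV.
Eᵢ/kT = 0, 1.9806.
Z = Σ e^(−Eᵢ/kT) = e^(−0) + e^(−1.9806) = 1.0000 + 0.13799 = 1.1380.
⟨E⟩ = Σ Eᵢ e^(−Eᵢ/kT) / Z = (0·1.0000 + 0.227·0.13799) / 1.1380 = 0.0275 eV.

0.0275 eV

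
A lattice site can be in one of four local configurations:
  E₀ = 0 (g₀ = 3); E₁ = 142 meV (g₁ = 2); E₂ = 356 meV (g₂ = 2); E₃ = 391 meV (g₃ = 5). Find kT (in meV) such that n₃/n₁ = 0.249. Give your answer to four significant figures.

n₃/n₁ = (g₃/g₁) exp[−(E₃−E₁)/kT] = 0.249.
⇒ (E₃−E₁)/kT = ln((5/2)/0.249) = ln(10.0402) = 2.30660.
kT = 249 meV / 2.30660 = 108.0 meV.

108.0 meV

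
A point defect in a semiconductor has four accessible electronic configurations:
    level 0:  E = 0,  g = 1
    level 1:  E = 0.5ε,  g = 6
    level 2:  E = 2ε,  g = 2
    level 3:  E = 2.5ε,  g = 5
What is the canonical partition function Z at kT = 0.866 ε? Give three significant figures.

Eᵢ/kT = 0, 0.57737, 2.3095, 2.8868.
Z = Σ gᵢe^(−Eᵢ/kT) = 1·e^(−0) + 6·e^(−0.57737) + 2·e^(−2.3095) + 5·e^(−2.8868) = 1.0000 + 3.3682 + 0.19862 + 0.27877 = 4.8456.

Z = 4.85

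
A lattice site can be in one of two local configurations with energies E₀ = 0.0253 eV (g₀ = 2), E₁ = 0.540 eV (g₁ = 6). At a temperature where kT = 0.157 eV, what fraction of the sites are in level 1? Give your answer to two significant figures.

0.10

Eᵢ/kT = 0.1611, 3.439.
Z = Σ gᵢe^(−Eᵢ/kT) = 2·e^(−0.1611) + 6·e^(−3.439) = 1.702 + 0.1926 = 1.895.
P₁ = g₁ e^(−E₁/kT) / Z = 0.1926/1.895 = 0.10.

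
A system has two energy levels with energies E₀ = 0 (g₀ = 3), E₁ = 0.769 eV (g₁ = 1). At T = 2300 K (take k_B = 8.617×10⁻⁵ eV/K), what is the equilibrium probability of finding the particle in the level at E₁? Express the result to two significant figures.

0.0068

k_BT = 8.617×10⁻⁵ × 2300 K = 0.1982 eV.
Eᵢ/kT = 0, 3.880.
Z = Σ gᵢe^(−Eᵢ/kT) = 3·e^(−0) + 1·e^(−3.880) = 3.000 + 0.02065 = 3.021.
P₁ = g₁ e^(−E₁/kT) / Z = 0.02065/3.021 = 0.0068.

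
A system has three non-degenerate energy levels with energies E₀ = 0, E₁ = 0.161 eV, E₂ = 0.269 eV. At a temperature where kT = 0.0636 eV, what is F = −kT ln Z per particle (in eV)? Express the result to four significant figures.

-0.005720 eV

Eᵢ/kT = 0, 2.53145, 4.22956.
Z = Σ e^(−Eᵢ/kT) = e^(−0) + e^(−2.53145) + e^(−4.22956) = 1.00000 + 0.0795436 + 0.0145588 = 1.09410.
F = −kT ln Z = −0.0636 × ln(1.09410) = −0.0636 × 0.0899321 = -0.005720 eV.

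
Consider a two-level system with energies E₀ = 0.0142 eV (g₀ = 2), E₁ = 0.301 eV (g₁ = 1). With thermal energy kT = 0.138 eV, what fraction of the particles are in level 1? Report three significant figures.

Eᵢ/kT = 0.10290, 2.1812.
Z = Σ gᵢe^(−Eᵢ/kT) = 2·e^(−0.10290) + 1·e^(−2.1812) = 1.8044 + 0.11291 = 1.9173.
P₁ = g₁ e^(−E₁/kT) / Z = 0.11291/1.9173 = 0.0589.

0.0589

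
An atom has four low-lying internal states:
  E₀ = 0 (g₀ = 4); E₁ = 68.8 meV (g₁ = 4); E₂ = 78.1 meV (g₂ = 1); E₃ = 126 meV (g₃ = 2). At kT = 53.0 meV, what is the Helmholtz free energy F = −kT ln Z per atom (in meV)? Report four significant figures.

-90.42 meV

Eᵢ/kT = 0, 1.29811, 1.47358, 2.37736.
Z = Σ gᵢe^(−Eᵢ/kT) = 4·e^(−0) + 4·e^(−1.29811) + 1·e^(−1.47358) + 2·e^(−2.37736) = 4.00000 + 1.09219 + 0.229104 + 0.185590 = 5.50688.
F = −kT ln Z = −53.0 × ln(5.50688) = −53.0 × 1.70600 = -90.42 meV.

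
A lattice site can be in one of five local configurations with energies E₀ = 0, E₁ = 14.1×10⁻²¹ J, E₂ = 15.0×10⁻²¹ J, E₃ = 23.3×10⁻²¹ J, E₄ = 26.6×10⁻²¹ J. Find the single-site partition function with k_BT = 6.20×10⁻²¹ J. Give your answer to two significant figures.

Eᵢ/kT = 0, 2.274, 2.419, 3.758, 4.290.
Z = Σ e^(−Eᵢ/kT) = e^(−0) + e^(−2.274) + e^(−2.419) + e^(−3.758) + e^(−4.290) = 1.000 + 0.1029 + 0.08901 + 0.02333 + 0.01370 = 1.229.

Z = 1.2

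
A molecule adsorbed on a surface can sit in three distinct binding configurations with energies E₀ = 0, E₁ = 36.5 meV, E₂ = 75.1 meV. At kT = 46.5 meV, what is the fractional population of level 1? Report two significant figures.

Eᵢ/kT = 0, 0.7849, 1.615.
Z = Σ e^(−Eᵢ/kT) = e^(−0) + e^(−0.7849) + e^(−1.615) = 1.000 + 0.4562 + 0.1989 = 1.655.
P₁ = e^(−E₁/kT) / Z = 0.4562/1.655 = 0.28.

0.28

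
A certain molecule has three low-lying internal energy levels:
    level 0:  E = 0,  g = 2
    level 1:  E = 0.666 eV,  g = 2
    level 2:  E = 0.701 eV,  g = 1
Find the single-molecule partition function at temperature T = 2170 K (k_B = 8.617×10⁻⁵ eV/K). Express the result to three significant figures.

Z = 2.08

k_BT = 8.617×10⁻⁵ × 2170 K = 0.18699 eV.
Eᵢ/kT = 0, 3.5617, 3.7489.
Z = Σ gᵢe^(−Eᵢ/kT) = 2·e^(−0) + 2·e^(−3.5617) + 1·e^(−3.7489) = 2.0000 + 0.056781 + 0.023544 = 2.0803.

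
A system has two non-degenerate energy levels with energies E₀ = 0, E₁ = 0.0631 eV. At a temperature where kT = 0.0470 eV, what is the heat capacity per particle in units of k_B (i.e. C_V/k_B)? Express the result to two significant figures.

0.30

Eᵢ/kT = 0, 1.343.
Z = Σ e^(−Eᵢ/kT) = e^(−0) + e^(−1.343) = 1.000 + 0.2611 = 1.261.
⟨E⟩ = 0.01307 eV, ⟨E²⟩ = 0.0008244 eV².
C_V/k_B = (⟨E²⟩ − ⟨E⟩²)/(kT)² = (0.0008244 − 0.0001708)/0.002209 = 0.30.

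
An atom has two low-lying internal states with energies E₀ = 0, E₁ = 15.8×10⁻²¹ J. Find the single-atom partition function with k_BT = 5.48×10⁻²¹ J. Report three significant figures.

Z = 1.06

Eᵢ/kT = 0, 2.8832.
Z = Σ e^(−Eᵢ/kT) = e^(−0) + e^(−2.8832) = 1.0000 + 0.055955 = 1.0560.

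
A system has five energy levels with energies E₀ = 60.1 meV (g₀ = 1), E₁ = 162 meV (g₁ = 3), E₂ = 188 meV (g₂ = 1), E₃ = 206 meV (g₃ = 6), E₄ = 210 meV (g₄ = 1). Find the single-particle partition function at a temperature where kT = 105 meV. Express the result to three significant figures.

Eᵢ/kT = 0.57238, 1.5429, 1.7905, 1.9619, 2.0000.
Z = Σ gᵢe^(−Eᵢ/kT) = 1·e^(−0.57238) + 3·e^(−1.5429) + 1·e^(−1.7905) + 6·e^(−1.9619) + 1·e^(−2.0000) = 0.56418 + 0.64128 + 0.16688 + 0.84355 + 0.13534 = 2.3512.

Z = 2.35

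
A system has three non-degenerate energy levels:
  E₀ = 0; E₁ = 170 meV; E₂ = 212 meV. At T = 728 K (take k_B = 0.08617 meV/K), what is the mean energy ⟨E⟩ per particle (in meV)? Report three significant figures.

k_BT = 0.08617 × 728 K = 62.732 meV.
Eᵢ/kT = 0, 2.7099, 3.3795.
Z = Σ e^(−Eᵢ/kT) = e^(−0) + e^(−2.7099) + e^(−3.3795) = 1.0000 + 0.066543 + 0.034064 = 1.1006.
⟨E⟩ = Σ Eᵢ e^(−Eᵢ/kT) / Z = (0·1.0000 + 170·0.066543 + 212·0.034064) / 1.1006 = 16.8 meV.

16.8 meV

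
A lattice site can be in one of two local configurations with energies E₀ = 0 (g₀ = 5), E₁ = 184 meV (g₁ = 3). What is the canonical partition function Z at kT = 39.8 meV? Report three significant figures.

Eᵢ/kT = 0, 4.6231.
Z = Σ gᵢe^(−Eᵢ/kT) = 5·e^(−0) + 3·e^(−4.6231) = 5.0000 + 0.029467 = 5.0295.

Z = 5.03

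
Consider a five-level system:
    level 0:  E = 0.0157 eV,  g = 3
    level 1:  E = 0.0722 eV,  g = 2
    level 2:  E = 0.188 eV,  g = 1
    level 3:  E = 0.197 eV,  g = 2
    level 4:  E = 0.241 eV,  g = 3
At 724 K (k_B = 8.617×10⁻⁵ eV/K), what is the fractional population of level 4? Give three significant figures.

k_BT = 8.617×10⁻⁵ × 724 K = 0.062387 eV.
Eᵢ/kT = 0.25165, 1.1573, 3.0134, 3.1577, 3.8630.
Z = Σ gᵢe^(−Eᵢ/kT) = 3·e^(−0.25165) + 2·e^(−1.1573) + 1·e^(−3.0134) + 2·e^(−3.1577) + 3·e^(−3.8630) = 2.3326 + 0.62867 + 0.049124 + 0.085047 + 0.063015 = 3.1585.
P₄ = g₄ e^(−E₄/kT) / Z = 0.063015/3.1585 = 0.0200.

0.0200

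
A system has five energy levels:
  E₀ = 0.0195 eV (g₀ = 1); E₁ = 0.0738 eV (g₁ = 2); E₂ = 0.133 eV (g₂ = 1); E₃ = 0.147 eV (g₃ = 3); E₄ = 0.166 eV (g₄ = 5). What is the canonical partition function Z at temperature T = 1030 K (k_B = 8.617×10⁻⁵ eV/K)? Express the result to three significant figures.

Z = 3.24

k_BT = 8.617×10⁻⁵ × 1030 K = 0.088755 eV.
Eᵢ/kT = 0.21971, 0.83150, 1.4985, 1.6562, 1.8703.
Z = Σ gᵢe^(−Eᵢ/kT) = 1·e^(−0.21971) + 2·e^(−0.83150) + 1·e^(−1.4985) + 3·e^(−1.6562) + 5·e^(−1.8703) = 0.80275 + 0.87079 + 0.22347 + 0.57259 + 0.77039 = 3.2400.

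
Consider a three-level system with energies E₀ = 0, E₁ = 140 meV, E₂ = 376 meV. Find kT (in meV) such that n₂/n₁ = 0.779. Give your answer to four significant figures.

945.0 meV

n₂/n₁ = exp[−(E₂−E₁)/kT] = 0.779.
⇒ (E₂−E₁)/kT = ln(1/0.779) = ln(1.28370) = 0.249747.
kT = 236 meV / 0.249747 = 945.0 meV.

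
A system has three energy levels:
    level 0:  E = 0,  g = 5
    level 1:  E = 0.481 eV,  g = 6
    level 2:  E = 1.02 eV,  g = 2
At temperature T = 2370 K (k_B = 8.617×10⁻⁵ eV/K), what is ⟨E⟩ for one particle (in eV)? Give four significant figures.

k_BT = 8.617×10⁻⁵ × 2370 K = 0.204223 eV.
Eᵢ/kT = 0, 2.35527, 4.99454.
Z = Σ gᵢe^(−Eᵢ/kT) = 5·e^(−0) + 6·e^(−2.35527) + 2·e^(−4.99454) = 5.00000 + 0.569207 + 0.0135497 = 5.58276.
⟨E⟩ = Σ Eᵢ gᵢe^(−Eᵢ/kT) / Z = (0·5.00000 + 0.481·0.569207 + 1.02·0.0135497) / 5.58276 = 0.05152 eV.

0.05152 eV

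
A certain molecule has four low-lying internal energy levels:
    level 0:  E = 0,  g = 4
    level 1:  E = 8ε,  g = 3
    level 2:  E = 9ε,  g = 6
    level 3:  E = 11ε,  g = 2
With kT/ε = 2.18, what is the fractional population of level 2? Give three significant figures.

0.0231

Eᵢ/kT = 0, 3.6697, 4.1284, 5.0459.
Z = Σ gᵢe^(−Eᵢ/kT) = 4·e^(−0) + 3·e^(−3.6697) + 6·e^(−4.1284) + 2·e^(−5.0459) = 4.0000 + 0.076452 + 0.096652 + 0.012871 = 4.1860.
P₂ = g₂ e^(−E₂/kT) / Z = 0.096652/4.1860 = 0.0231.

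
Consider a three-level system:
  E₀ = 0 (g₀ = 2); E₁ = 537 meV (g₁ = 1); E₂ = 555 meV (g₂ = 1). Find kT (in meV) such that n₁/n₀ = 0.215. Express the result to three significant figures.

636 meV

n₁/n₀ = (g₁/g₀) exp[−(E₁−E₀)/kT] = 0.215.
⇒ (E₁−E₀)/kT = ln((1/2)/0.215) = ln(2.3256) = 0.84398.
kT = 537 meV / 0.84398 = 636 meV.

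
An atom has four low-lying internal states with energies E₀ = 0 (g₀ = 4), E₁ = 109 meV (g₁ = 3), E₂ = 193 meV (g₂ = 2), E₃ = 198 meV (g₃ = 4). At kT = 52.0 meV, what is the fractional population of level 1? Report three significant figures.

Eᵢ/kT = 0, 2.0962, 3.7115, 3.8077.
Z = Σ gᵢe^(−Eᵢ/kT) = 4·e^(−0) + 3·e^(−2.0962) + 2·e^(−3.7115) + 4·e^(−3.8077) = 4.0000 + 0.36877 + 0.048882 + 0.088797 = 4.5064.
P₁ = g₁ e^(−E₁/kT) / Z = 0.36877/4.5064 = 0.0818.

0.0818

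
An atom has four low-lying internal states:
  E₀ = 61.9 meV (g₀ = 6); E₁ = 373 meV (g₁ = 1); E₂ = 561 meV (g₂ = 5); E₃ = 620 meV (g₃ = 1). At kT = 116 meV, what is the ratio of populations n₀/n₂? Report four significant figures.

88.67

n₀/n₂ = (g₀/g₂) exp[−(E₀−E₂)/kT] = (6/5) × exp(−(-499.1 meV)/(116 meV)) = (6/5) × exp(4.30259) = 88.67.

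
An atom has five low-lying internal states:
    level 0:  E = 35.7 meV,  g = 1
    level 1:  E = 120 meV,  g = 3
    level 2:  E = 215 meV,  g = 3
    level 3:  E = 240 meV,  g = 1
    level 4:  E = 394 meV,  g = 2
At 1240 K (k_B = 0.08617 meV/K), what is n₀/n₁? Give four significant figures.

0.7337

k_BT = 0.08617 × 1240 K = 106.851 meV.
n₀/n₁ = (g₀/g₁) exp[−(E₀−E₁)/kT] = (1/3) × exp(−(-84.3 meV)/(106.851 meV)) = (1/3) × exp(0.788949) = 0.7337.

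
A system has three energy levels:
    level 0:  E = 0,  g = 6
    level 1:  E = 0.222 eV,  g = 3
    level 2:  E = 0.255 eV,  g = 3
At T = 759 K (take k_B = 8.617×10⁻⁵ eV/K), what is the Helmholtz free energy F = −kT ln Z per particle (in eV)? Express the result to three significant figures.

-0.119 eV

k_BT = 8.617×10⁻⁵ × 759 K = 0.065403 eV.
Eᵢ/kT = 0, 3.3943, 3.8989.
Z = Σ gᵢe^(−Eᵢ/kT) = 6·e^(−0) + 3·e^(−3.3943) + 3·e^(−3.8989) = 6.0000 + 0.10069 + 0.060793 = 6.1615.
F = −kT ln Z = −0.065403 × ln(6.1615) = −0.065403 × 1.8183 = -0.119 eV.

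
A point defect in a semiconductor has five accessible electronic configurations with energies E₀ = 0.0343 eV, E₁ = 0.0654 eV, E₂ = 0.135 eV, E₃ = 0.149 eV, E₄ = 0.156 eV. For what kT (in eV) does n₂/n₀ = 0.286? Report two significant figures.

0.080 eV

n₂/n₀ = exp[−(E₂−E₀)/kT] = 0.286.
⇒ (E₂−E₀)/kT = ln(1/0.286) = ln(3.497) = 1.252.
kT = 0.1007 eV / 1.252 = 0.080 eV.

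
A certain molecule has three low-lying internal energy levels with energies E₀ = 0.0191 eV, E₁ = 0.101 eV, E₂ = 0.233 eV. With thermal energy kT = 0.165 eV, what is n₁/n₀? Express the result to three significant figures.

n₁/n₀ = exp[−(E₁−E₀)/kT] = exp(−(0.0819 eV)/(0.165 eV)) = exp(-0.49636) = 0.609.

0.609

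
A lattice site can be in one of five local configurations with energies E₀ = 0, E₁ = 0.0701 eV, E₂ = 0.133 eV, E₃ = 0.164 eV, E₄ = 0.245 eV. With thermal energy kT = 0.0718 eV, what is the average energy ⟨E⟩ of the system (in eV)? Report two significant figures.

Eᵢ/kT = 0, 0.9763, 1.852, 2.284, 3.412.
Z = Σ e^(−Eᵢ/kT) = e^(−0) + e^(−0.9763) + e^(−1.852) + e^(−2.284) + e^(−3.412) = 1.000 + 0.3767 + 0.1569 + 0.1019 + 0.03298 = 1.668.
⟨E⟩ = Σ Eᵢ e^(−Eᵢ/kT) / Z = (0·1.000 + 0.0701·0.3767 + 0.133·0.1569 + 0.164·0.1019 + 0.245·0.03298) / 1.668 = 0.043 eV.

0.043 eV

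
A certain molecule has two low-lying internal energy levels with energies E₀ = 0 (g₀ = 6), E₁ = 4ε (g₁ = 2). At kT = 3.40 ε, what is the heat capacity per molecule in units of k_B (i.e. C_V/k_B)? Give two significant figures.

Eᵢ/kT = 0, 1.176.
Z = Σ gᵢe^(−Eᵢ/kT) = 6·e^(−0) + 2·e^(−1.176) = 6.000 + 0.6170 = 6.617.
⟨E⟩ = 0.3730 ε, ⟨E²⟩ = 1.492 ε².
C_V/k_B = (⟨E²⟩ − ⟨E⟩²)/(kT)² = (1.492 − 0.1391)/11.56 = 0.12.

0.12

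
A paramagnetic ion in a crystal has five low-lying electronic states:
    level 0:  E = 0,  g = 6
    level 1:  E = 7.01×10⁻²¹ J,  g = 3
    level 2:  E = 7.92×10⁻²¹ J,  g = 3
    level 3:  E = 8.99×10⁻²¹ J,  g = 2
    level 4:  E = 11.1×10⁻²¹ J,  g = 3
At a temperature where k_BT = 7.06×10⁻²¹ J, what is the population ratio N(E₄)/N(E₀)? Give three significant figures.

n₄/n₀ = (g₄/g₀) exp[−(E₄−E₀)/kT] = (3/6) × exp(−(11.1 ×10⁻²¹ J)/(7.06 ×10⁻²¹ J)) = (3/6) × exp(-1.5722) = 0.104.

0.104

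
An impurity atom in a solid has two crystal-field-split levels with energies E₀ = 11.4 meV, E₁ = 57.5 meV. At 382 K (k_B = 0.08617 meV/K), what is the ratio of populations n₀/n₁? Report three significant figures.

k_BT = 0.08617 × 382 K = 32.917 meV.
n₀/n₁ = exp[−(E₀−E₁)/kT] = exp(−(-46.1 meV)/(32.917 meV)) = exp(1.4005) = 4.06.

4.06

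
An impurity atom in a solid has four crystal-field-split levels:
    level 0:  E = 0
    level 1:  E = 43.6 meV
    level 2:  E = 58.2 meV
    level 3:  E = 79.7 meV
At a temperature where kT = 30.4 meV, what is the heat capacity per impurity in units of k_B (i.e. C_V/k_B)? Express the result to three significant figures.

0.737

Eᵢ/kT = 0, 1.4342, 1.9145, 2.6217.
Z = Σ e^(−Eᵢ/kT) = e^(−0) + e^(−1.4342) + e^(−1.9145) + e^(−2.6217) = 1.0000 + 0.23831 + 0.14742 + 0.072679 = 1.4584.
⟨E⟩ = 16.979 meV, ⟨E²⟩ = 969.58 meV².
C_V/k_B = (⟨E²⟩ − ⟨E⟩²)/(kT)² = (969.58 − 288.29)/924.16 = 0.737.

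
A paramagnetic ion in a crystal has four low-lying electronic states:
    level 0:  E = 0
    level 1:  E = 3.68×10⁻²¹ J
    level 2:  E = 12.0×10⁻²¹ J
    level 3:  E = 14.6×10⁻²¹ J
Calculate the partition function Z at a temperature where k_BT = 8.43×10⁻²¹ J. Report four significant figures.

Eᵢ/kT = 0, 0.436536, 1.42349, 1.73191.
Z = Σ e^(−Eᵢ/kT) = e^(−0) + e^(−0.436536) + e^(−1.42349) + e^(−1.73191) = 1.00000 + 0.646271 + 0.240872 + 0.176946 = 2.06409.

Z = 2.064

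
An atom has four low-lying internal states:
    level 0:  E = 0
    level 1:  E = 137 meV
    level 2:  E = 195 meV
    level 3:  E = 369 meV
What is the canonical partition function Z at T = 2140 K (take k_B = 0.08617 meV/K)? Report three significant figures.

Z = 1.96

k_BT = 0.08617 × 2140 K = 184.40 meV.
Eᵢ/kT = 0, 0.74295, 1.0575, 2.0011.
Z = Σ e^(−Eᵢ/kT) = e^(−0) + e^(−0.74295) + e^(−1.0575) + e^(−2.0011) = 1.0000 + 0.47571 + 0.34732 + 0.13519 = 1.9582.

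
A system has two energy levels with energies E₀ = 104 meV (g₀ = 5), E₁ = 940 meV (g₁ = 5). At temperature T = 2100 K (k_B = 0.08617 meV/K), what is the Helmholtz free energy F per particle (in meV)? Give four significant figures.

k_BT = 0.08617 × 2100 K = 180.957 meV.
Eᵢ/kT = 0.574722, 5.19460.
Z = Σ gᵢe^(−Eᵢ/kT) = 5·e^(−0.574722) + 5·e^(−5.19460) = 2.81431 + 0.0277322 = 2.84204.
F = −kT ln Z = −180.957 × ln(2.84204) = −180.957 × 1.04452 = -189.0 meV.

-189.0 meV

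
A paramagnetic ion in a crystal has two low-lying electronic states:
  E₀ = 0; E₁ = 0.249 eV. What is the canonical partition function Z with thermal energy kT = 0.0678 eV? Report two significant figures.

Z = 1.0

Eᵢ/kT = 0, 3.673.
Z = Σ e^(−Eᵢ/kT) = e^(−0) + e^(−3.673) = 1.000 + 0.02540 = 1.025.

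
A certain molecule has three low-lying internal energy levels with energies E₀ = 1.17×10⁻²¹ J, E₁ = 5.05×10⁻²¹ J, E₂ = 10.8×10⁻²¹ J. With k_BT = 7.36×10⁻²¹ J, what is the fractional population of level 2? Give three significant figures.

Eᵢ/kT = 0.15897, 0.68614, 1.4674.
Z = Σ e^(−Eᵢ/kT) = e^(−0.15897) + e^(−0.68614) + e^(−1.4674) = 0.85302 + 0.50352 + 0.23052 = 1.5871.
P₂ = e^(−E₂/kT) / Z = 0.23052/1.5871 = 0.145.

0.145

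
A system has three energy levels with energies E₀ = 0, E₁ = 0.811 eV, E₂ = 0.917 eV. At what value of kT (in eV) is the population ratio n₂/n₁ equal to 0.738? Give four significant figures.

0.3489 eV

n₂/n₁ = exp[−(E₂−E₁)/kT] = 0.738.
⇒ (E₂−E₁)/kT = ln(1/0.738) = ln(1.35501) = 0.303809.
kT = 0.106 eV / 0.303809 = 0.3489 eV.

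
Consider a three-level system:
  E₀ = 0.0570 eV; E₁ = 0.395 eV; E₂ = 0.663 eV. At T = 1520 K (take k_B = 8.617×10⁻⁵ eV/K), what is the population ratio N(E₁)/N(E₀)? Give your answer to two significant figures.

0.076

k_BT = 8.617×10⁻⁵ × 1520 K = 0.1310 eV.
n₁/n₀ = exp[−(E₁−E₀)/kT] = exp(−(0.3380 eV)/(0.1310 eV)) = exp(-2.580) = 0.076.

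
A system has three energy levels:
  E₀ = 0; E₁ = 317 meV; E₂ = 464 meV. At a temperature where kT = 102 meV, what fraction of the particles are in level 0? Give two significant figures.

0.95

Eᵢ/kT = 0, 3.108, 4.549.
Z = Σ e^(−Eᵢ/kT) = e^(−0) + e^(−3.108) + e^(−4.549) = 1.000 + 0.04469 + 0.01058 = 1.055.
P₀ = e^(−E₀/kT) / Z = 1.000/1.055 = 0.95.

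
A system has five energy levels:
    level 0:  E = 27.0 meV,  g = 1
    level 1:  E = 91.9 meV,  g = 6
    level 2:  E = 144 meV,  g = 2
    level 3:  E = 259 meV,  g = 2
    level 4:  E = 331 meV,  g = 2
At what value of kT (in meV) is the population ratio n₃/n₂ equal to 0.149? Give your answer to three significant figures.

60.4 meV

n₃/n₂ = (g₃/g₂) exp[−(E₃−E₂)/kT] = 0.149.
⇒ (E₃−E₂)/kT = ln((2/2)/0.149) = ln(6.7114) = 1.9038.
kT = 115 meV / 1.9038 = 60.4 meV.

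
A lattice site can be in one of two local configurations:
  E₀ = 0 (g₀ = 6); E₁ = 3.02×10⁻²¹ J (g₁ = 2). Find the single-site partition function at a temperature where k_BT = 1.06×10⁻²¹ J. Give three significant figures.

Eᵢ/kT = 0, 2.8491.
Z = Σ gᵢe^(−Eᵢ/kT) = 6·e^(−0) + 2·e^(−2.8491) = 6.0000 + 0.11579 = 6.1158.

Z = 6.12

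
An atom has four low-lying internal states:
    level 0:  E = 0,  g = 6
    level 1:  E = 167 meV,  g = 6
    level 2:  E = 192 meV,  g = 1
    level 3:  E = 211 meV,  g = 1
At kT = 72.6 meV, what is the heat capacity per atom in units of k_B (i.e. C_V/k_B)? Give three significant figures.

0.549

Eᵢ/kT = 0, 2.3003, 2.6446, 2.9063.
Z = Σ gᵢe^(−Eᵢ/kT) = 6·e^(−0) + 6·e^(−2.3003) + 1·e^(−2.6446) + 1·e^(−2.9063) = 6.0000 + 0.60137 + 0.071034 + 0.054678 = 6.7271.
⟨E⟩ = 18.671 meV, ⟨E²⟩ = 3244.3 meV².
C_V/k_B = (⟨E²⟩ − ⟨E⟩²)/(kT)² = (3244.3 − 348.61)/5270.8 = 0.549.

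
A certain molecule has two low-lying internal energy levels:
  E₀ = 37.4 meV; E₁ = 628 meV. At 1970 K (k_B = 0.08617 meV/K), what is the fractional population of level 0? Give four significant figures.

0.9701

k_BT = 0.08617 × 1970 K = 169.755 meV.
Eᵢ/kT = 0.220318, 3.69945.
Z = Σ e^(−Eᵢ/kT) = e^(−0.220318) + e^(−3.69945) = 0.802264 + 0.0247371 = 0.827001.
P₀ = e^(−E₀/kT) / Z = 0.802264/0.827001 = 0.9701.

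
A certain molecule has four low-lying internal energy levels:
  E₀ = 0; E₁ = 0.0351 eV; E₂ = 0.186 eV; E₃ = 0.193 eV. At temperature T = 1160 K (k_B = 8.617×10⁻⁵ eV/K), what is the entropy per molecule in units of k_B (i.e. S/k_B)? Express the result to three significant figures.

1.10

k_BT = 8.617×10⁻⁵ × 1160 K = 0.099957 eV.
Eᵢ/kT = 0, 0.35115, 1.8608, 1.9308.
Z = Σ e^(−Eᵢ/kT) = e^(−0) + e^(−0.35115) + e^(−1.8608) + e^(−1.9308) = 1.0000 + 0.70388 + 0.15555 + 0.14503 = 2.0045.
⟨E⟩ = Σ EᵢPᵢ = 0.040723 eV.
S/k_B = ln Z + ⟨E⟩/kT = ln(2.0045) + 0.040723/0.099957 = 0.69539 + 0.40741 = 1.10.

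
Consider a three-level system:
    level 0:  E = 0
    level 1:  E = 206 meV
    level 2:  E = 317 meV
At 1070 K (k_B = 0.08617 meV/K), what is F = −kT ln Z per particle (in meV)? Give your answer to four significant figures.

k_BT = 0.08617 × 1070 K = 92.2019 meV.
Eᵢ/kT = 0, 2.23423, 3.43811.
Z = Σ e^(−Eᵢ/kT) = e^(−0) + e^(−2.23423) + e^(−3.43811) = 1.00000 + 0.107075 + 0.0321253 = 1.13920.
F = −kT ln Z = −92.2019 × ln(1.13920) = −92.2019 × 0.130326 = -12.02 meV.

-12.02 meV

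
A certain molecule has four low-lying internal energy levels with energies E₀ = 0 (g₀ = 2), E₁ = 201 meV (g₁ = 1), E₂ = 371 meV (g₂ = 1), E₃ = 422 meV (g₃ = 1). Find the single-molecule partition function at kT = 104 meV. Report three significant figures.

Z = 2.19

Eᵢ/kT = 0, 1.9327, 3.5673, 4.0577.
Z = Σ gᵢe^(−Eᵢ/kT) = 2·e^(−0) + 1·e^(−1.9327) + 1·e^(−3.5673) + 1·e^(−4.0577) = 2.0000 + 0.14476 + 0.028232 + 0.017289 = 2.1903.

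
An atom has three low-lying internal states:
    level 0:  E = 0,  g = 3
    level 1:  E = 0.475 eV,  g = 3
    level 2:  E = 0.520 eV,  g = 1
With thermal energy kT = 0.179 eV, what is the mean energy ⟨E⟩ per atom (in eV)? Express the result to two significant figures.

0.039 eV

Eᵢ/kT = 0, 2.654, 2.905.
Z = Σ gᵢe^(−Eᵢ/kT) = 3·e^(−0) + 3·e^(−2.654) + 1·e^(−2.905) = 3.000 + 0.2111 + 0.05475 = 3.266.
⟨E⟩ = Σ Eᵢ gᵢe^(−Eᵢ/kT) / Z = (0·3.000 + 0.475·0.2111 + 0.520·0.05475) / 3.266 = 0.039 eV.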